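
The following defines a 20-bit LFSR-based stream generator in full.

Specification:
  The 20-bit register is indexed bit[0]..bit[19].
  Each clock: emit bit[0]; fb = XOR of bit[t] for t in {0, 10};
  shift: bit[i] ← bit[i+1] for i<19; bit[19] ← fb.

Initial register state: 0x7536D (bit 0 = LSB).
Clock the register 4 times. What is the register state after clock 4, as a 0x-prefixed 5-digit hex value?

0x97536

reg_0 = 0x7536D
clock 1: out=1, reg = 0xBA9B6
clock 2: out=0, reg = 0x5D4DB
clock 3: out=1, reg = 0x2EA6D
clock 4: out=1, reg = 0x97536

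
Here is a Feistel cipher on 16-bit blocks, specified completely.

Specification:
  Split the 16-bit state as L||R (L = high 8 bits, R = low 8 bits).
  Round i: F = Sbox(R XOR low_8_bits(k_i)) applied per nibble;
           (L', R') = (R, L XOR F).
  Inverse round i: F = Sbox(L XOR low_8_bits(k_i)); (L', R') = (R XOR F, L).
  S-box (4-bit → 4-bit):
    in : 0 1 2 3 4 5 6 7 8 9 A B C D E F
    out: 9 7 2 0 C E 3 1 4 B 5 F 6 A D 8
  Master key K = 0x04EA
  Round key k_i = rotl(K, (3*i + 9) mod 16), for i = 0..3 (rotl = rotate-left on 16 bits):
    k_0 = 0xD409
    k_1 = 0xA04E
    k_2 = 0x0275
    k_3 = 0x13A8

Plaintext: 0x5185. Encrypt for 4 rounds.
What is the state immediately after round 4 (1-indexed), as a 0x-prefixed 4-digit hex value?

0x6807

s_0 = plaintext = 0x5185
s_1 = Round(s_0, k_0) = 0x8517
s_2 = Round(s_1, k_1) = 0x176E
s_3 = Round(s_2, k_2) = 0x6E68
s_4 = Round(s_3, k_3) = 0x6807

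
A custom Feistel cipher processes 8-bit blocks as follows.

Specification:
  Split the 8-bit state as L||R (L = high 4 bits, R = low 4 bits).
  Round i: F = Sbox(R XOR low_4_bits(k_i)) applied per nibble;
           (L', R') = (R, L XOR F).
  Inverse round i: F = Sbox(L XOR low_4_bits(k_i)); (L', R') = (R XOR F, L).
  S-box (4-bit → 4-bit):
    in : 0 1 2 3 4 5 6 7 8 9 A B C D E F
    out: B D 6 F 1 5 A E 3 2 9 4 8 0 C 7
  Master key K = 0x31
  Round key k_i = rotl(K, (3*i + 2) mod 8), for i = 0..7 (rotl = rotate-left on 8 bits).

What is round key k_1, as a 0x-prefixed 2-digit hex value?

0x26

K = 0x31
k_0 = rotl(K, (3*0+2) mod 8) = rotl(K, 2) = 0xC4
k_1 = rotl(K, (3*1+2) mod 8) = rotl(K, 5) = 0x26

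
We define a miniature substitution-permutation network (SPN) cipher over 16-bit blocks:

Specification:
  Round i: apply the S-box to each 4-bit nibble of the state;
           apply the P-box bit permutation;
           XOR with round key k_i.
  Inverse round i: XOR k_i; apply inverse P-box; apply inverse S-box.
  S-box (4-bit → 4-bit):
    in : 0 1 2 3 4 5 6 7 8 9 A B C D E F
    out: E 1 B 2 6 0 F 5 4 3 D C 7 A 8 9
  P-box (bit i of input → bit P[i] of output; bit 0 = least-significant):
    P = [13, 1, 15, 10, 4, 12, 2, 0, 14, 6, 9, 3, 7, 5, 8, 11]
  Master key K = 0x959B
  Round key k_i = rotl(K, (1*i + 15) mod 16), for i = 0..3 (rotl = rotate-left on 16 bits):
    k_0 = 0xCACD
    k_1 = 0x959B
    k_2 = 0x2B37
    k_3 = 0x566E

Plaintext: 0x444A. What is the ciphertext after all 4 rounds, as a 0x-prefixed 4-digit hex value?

0x7D32

s_0 = plaintext = 0x444A
s_1 = Round(s_0, k_0) = 0x7DA9
s_2 = Round(s_1, k_1) = 0xB444
s_3 = Round(s_2, k_2) = 0xB071
s_4 = Round(s_3, k_3) = 0x7D32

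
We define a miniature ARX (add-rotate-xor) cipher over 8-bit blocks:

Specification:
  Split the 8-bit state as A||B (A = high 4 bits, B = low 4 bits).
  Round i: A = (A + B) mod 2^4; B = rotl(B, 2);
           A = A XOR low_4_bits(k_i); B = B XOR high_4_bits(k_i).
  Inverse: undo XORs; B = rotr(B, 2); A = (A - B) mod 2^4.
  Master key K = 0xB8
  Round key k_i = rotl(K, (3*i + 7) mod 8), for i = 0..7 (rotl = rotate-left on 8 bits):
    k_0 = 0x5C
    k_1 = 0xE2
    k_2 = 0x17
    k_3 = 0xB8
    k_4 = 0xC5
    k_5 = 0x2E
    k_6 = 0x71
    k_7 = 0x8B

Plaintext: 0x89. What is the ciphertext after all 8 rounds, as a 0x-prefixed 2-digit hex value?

s_0 = plaintext = 0x89
s_1 = Round(s_0, k_0) = 0xD3
s_2 = Round(s_1, k_1) = 0x22
s_3 = Round(s_2, k_2) = 0x39
s_4 = Round(s_3, k_3) = 0x4D
s_5 = Round(s_4, k_4) = 0x4B
s_6 = Round(s_5, k_5) = 0x1C
s_7 = Round(s_6, k_6) = 0xC4
s_8 = Round(s_7, k_7) = 0xB9

0xB9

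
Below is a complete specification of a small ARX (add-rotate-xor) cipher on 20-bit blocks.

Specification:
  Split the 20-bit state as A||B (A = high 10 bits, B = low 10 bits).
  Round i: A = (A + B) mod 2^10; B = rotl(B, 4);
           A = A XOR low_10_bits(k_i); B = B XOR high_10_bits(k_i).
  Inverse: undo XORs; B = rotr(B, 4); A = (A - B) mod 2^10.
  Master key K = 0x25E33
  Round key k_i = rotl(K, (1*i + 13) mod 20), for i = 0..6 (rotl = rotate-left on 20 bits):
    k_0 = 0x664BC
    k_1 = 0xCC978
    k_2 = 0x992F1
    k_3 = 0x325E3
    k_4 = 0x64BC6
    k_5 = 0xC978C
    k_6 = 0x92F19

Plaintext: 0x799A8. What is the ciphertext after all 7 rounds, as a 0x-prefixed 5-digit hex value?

s_0 = plaintext = 0x799A8
s_1 = Round(s_0, k_0) = 0xCCB1F
s_2 = Round(s_1, k_1) = 0xCA6CE
s_3 = Round(s_2, k_2) = 0xC1A8F
s_4 = Round(s_3, k_3) = 0x1D833
s_5 = Round(s_4, k_4) = 0xDBEA2
s_6 = Round(s_5, k_5) = 0x6750F
s_7 = Round(s_6, k_6) = 0x6D6BF

0x6D6BF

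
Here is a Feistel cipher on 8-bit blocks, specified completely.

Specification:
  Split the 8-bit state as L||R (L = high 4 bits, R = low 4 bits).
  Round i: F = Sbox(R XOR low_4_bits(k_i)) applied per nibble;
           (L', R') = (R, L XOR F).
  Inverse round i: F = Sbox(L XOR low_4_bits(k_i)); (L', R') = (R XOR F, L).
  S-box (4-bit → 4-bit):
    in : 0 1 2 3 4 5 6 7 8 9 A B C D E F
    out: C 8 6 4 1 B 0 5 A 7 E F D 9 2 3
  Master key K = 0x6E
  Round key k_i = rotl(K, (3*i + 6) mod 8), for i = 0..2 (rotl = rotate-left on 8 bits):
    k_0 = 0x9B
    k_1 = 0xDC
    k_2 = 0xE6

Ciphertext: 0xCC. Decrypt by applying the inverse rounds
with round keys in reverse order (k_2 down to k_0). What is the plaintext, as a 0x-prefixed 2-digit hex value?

0x9E

s_0 = ciphertext = 0xCC
s_1 = InvRound(s_0, k_2) = 0x2C
s_2 = InvRound(s_1, k_1) = 0xE2
s_3 = InvRound(s_2, k_0) = 0x9E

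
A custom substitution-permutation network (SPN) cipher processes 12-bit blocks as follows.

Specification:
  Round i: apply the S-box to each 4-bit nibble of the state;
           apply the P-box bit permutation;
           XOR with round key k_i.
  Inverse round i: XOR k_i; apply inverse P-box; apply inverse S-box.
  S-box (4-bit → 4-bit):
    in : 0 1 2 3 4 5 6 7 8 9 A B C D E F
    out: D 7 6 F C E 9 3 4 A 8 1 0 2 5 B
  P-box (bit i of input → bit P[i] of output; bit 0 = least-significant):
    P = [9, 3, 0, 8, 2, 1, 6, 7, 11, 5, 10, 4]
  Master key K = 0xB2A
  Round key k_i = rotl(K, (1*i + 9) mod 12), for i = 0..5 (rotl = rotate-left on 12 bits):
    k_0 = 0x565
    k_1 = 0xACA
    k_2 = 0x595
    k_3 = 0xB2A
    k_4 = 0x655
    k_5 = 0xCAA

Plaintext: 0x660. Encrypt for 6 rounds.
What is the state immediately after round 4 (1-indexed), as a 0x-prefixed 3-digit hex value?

s_0 = plaintext = 0x660
s_1 = Round(s_0, k_0) = 0xEF0
s_2 = Round(s_1, k_1) = 0x54D
s_3 = Round(s_2, k_2) = 0x16D
s_4 = Round(s_3, k_3) = 0x786
s_5 = Round(s_4, k_4) = 0xD35
s_6 = Round(s_5, k_5) = 0xD45

0x786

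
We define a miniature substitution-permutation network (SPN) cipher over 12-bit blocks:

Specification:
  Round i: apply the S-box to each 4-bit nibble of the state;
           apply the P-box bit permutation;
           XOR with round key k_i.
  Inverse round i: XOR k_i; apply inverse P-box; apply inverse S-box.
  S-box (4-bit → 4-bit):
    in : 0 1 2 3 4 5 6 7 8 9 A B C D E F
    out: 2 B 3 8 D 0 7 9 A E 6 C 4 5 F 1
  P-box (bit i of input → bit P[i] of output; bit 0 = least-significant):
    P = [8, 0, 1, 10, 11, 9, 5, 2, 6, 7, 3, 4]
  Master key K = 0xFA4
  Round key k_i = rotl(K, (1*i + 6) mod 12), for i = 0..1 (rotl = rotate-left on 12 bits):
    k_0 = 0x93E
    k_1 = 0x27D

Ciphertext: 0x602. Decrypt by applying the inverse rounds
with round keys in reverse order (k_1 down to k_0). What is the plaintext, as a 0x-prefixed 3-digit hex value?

0x07E

s_0 = ciphertext = 0x602
s_1 = InvRound(s_0, k_1) = 0x4B9
s_2 = InvRound(s_1, k_0) = 0x07E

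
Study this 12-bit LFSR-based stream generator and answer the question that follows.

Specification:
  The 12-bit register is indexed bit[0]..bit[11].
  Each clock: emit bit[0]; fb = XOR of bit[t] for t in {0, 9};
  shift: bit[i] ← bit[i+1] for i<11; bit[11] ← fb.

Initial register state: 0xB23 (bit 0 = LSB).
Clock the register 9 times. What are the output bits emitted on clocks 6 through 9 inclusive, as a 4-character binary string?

1001

reg_0 = 0xB23
clock 1: out=1, reg = 0x591
clock 2: out=1, reg = 0xAC8
clock 3: out=0, reg = 0xD64
clock 4: out=0, reg = 0x6B2
clock 5: out=0, reg = 0xB59
clock 6: out=1, reg = 0x5AC
clock 7: out=0, reg = 0x2D6
clock 8: out=0, reg = 0x96B
clock 9: out=1, reg = 0xCB5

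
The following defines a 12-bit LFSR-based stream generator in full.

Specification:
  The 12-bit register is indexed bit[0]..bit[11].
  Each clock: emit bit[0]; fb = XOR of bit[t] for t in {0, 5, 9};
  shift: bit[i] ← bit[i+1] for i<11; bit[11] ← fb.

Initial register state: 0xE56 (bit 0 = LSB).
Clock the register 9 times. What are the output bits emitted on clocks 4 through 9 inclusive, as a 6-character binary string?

reg_0 = 0xE56
clock 1: out=0, reg = 0xF2B
clock 2: out=1, reg = 0xF95
clock 3: out=1, reg = 0x7CA
clock 4: out=0, reg = 0xBE5
clock 5: out=1, reg = 0xDF2
clock 6: out=0, reg = 0xEF9
clock 7: out=1, reg = 0xF7C
clock 8: out=0, reg = 0x7BE
clock 9: out=0, reg = 0x3DF

010100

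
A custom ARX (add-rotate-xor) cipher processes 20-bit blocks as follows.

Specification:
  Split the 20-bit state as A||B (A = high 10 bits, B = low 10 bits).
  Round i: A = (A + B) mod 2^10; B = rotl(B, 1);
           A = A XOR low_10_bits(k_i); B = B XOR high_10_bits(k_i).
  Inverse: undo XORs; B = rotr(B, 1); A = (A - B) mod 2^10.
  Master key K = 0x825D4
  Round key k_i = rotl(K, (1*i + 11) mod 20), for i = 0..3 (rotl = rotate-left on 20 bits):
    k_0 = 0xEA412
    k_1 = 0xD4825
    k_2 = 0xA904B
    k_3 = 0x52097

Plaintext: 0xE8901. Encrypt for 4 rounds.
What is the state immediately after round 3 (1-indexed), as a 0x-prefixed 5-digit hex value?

s_0 = plaintext = 0xE8901
s_1 = Round(s_0, k_0) = 0x2C5AB
s_2 = Round(s_1, k_1) = 0x9E404
s_3 = Round(s_2, k_2) = 0x8DAAC
s_4 = Round(s_3, k_3) = 0x1D411

0x8DAAC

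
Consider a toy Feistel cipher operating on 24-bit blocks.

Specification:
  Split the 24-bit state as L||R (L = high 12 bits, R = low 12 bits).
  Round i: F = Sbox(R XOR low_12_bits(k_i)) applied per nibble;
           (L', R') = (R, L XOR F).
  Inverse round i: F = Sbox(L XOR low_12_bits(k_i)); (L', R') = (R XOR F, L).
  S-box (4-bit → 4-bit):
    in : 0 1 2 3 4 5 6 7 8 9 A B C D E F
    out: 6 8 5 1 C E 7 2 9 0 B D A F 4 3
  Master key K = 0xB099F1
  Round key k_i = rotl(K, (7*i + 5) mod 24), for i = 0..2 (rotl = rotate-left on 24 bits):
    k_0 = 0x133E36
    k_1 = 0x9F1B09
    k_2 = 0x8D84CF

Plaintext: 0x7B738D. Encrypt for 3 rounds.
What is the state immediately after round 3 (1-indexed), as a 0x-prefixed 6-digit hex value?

s_0 = plaintext = 0x7B738D
s_1 = Round(s_0, k_0) = 0x38D86A
s_2 = Round(s_1, k_1) = 0x86A2FC
s_3 = Round(s_2, k_2) = 0x2FCF7B

0x2FCF7B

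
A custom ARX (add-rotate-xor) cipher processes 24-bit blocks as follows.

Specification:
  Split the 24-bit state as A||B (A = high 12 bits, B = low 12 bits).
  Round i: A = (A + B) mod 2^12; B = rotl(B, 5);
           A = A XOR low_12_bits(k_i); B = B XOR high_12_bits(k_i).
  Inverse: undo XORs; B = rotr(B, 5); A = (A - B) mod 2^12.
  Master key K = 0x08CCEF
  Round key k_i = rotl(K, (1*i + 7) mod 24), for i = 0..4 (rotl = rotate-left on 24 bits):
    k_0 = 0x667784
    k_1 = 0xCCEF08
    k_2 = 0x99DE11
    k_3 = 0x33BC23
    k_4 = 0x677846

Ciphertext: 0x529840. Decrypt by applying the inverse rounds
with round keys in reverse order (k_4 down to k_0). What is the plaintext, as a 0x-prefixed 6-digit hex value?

s_0 = ciphertext = 0x529840
s_1 = InvRound(s_0, k_4) = 0x17EBF1
s_2 = InvRound(s_1, k_3) = 0x817546
s_3 = InvRound(s_2, k_2) = 0x820DE6
s_4 = InvRound(s_3, k_1) = 0x31F409
s_5 = InvRound(s_4, k_0) = 0xD88713

0xD88713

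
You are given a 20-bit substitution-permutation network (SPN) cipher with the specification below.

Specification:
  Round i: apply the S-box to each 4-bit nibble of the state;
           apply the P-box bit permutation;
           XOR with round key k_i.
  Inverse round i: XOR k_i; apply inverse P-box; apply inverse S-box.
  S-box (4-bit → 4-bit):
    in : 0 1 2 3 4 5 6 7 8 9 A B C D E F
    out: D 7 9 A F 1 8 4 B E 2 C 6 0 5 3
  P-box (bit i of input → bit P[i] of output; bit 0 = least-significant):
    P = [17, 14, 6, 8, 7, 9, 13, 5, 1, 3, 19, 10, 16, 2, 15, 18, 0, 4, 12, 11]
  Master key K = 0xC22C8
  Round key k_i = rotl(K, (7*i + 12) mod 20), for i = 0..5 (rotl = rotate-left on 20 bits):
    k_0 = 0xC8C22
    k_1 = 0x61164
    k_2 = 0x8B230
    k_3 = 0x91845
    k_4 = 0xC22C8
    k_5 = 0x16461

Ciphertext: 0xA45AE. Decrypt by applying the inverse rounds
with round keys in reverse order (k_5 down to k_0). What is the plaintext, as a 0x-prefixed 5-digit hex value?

0x470F3

s_0 = ciphertext = 0xA45AE
s_1 = InvRound(s_0, k_5) = 0x5F1E0
s_2 = InvRound(s_1, k_4) = 0x7EC33
s_3 = InvRound(s_2, k_3) = 0xC90B1
s_4 = InvRound(s_3, k_2) = 0x56D1D
s_5 = InvRound(s_4, k_1) = 0x453B1
s_6 = InvRound(s_5, k_0) = 0x470F3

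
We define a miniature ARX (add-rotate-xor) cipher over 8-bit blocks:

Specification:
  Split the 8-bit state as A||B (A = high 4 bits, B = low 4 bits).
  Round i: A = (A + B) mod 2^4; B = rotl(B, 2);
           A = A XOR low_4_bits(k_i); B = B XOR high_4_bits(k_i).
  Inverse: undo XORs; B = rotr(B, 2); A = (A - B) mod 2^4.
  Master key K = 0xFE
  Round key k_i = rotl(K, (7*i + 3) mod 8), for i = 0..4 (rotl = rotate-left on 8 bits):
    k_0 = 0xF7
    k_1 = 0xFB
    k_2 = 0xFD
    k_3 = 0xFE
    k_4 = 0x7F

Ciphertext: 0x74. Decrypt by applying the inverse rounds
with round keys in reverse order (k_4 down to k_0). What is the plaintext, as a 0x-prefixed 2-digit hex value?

0x3C

s_0 = ciphertext = 0x74
s_1 = InvRound(s_0, k_4) = 0xCC
s_2 = InvRound(s_1, k_3) = 0x6C
s_3 = InvRound(s_2, k_2) = 0xFC
s_4 = InvRound(s_3, k_1) = 0x8C
s_5 = InvRound(s_4, k_0) = 0x3C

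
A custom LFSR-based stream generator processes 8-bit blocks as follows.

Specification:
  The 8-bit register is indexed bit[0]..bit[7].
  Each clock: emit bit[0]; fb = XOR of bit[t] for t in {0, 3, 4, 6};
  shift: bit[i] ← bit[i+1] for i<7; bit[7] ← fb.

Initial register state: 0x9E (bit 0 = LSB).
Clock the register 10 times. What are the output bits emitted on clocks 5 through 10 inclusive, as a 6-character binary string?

100101

reg_0 = 0x9E
clock 1: out=0, reg = 0x4F
clock 2: out=1, reg = 0xA7
clock 3: out=1, reg = 0xD3
clock 4: out=1, reg = 0xE9
clock 5: out=1, reg = 0xF4
clock 6: out=0, reg = 0x7A
clock 7: out=0, reg = 0xBD
clock 8: out=1, reg = 0xDE
clock 9: out=0, reg = 0xEF
clock 10: out=1, reg = 0xF7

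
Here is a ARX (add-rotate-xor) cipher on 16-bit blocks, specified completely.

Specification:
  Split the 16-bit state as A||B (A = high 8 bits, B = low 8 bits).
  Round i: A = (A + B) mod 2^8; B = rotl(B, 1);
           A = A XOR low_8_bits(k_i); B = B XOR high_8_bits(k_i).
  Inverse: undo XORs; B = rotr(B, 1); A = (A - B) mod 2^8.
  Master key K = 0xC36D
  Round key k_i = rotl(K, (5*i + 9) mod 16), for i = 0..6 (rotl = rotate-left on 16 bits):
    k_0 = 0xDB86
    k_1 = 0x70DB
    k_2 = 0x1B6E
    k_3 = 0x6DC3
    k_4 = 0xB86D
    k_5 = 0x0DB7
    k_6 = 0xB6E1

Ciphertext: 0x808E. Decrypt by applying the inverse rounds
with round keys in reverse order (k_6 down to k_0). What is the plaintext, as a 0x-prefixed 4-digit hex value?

0xFCC5

s_0 = ciphertext = 0x808E
s_1 = InvRound(s_0, k_6) = 0x451C
s_2 = InvRound(s_1, k_5) = 0x6A88
s_3 = InvRound(s_2, k_4) = 0xEF18
s_4 = InvRound(s_3, k_3) = 0x72BA
s_5 = InvRound(s_4, k_2) = 0x4CD0
s_6 = InvRound(s_5, k_1) = 0x4750
s_7 = InvRound(s_6, k_0) = 0xFCC5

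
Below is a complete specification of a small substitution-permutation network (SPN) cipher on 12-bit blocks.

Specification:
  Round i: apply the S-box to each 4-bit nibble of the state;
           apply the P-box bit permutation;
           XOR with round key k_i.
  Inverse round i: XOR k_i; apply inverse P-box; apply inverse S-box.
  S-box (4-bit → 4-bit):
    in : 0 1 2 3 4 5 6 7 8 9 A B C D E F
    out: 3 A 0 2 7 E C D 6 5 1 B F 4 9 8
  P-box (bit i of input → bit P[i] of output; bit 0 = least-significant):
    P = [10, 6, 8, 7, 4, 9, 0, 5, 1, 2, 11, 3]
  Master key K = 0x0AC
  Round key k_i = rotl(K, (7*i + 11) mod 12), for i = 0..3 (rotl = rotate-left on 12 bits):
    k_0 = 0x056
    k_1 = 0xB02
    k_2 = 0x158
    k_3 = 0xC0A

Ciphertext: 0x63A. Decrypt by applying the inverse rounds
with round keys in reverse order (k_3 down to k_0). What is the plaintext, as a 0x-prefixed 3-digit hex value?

s_0 = ciphertext = 0x63A
s_1 = InvRound(s_0, k_3) = 0xDB2
s_2 = InvRound(s_1, k_2) = 0x7FB
s_3 = InvRound(s_2, k_1) = 0x67B
s_4 = InvRound(s_3, k_0) = 0x15A

0x15A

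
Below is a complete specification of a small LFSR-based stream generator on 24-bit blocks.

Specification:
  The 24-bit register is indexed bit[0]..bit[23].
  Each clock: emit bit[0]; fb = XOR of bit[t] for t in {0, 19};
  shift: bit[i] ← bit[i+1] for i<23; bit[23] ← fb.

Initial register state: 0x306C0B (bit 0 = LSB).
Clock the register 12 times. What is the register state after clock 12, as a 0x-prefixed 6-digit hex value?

0x9AD306

reg_0 = 0x306C0B
clock 1: out=1, reg = 0x983605
clock 2: out=1, reg = 0x4C1B02
clock 3: out=0, reg = 0xA60D81
clock 4: out=1, reg = 0xD306C0
clock 5: out=0, reg = 0x698360
clock 6: out=0, reg = 0xB4C1B0
clock 7: out=0, reg = 0x5A60D8
clock 8: out=0, reg = 0xAD306C
clock 9: out=0, reg = 0xD69836
clock 10: out=0, reg = 0x6B4C1B
clock 11: out=1, reg = 0x35A60D
clock 12: out=1, reg = 0x9AD306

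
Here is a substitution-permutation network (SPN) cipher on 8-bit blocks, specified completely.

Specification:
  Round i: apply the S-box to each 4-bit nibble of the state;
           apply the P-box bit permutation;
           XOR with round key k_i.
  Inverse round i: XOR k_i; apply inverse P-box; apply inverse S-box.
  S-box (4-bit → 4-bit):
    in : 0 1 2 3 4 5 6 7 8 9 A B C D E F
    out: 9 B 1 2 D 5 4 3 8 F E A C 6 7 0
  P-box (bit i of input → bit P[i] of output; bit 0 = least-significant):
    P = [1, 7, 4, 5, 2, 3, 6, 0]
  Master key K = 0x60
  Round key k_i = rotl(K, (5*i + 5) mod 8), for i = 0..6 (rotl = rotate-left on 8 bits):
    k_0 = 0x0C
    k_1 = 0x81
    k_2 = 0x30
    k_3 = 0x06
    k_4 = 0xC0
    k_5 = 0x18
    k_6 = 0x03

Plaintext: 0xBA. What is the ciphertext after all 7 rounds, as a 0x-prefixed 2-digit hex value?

0xDA

s_0 = plaintext = 0xBA
s_1 = Round(s_0, k_0) = 0xB5
s_2 = Round(s_1, k_1) = 0x9A
s_3 = Round(s_2, k_2) = 0xCD
s_4 = Round(s_3, k_3) = 0xD7
s_5 = Round(s_4, k_4) = 0x0A
s_6 = Round(s_5, k_5) = 0xAD
s_7 = Round(s_6, k_6) = 0xDA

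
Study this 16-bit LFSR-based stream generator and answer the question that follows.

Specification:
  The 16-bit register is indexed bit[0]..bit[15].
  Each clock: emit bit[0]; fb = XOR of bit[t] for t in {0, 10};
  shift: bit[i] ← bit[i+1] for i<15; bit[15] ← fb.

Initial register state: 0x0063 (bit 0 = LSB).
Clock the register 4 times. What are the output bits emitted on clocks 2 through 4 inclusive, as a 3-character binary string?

100

reg_0 = 0x0063
clock 1: out=1, reg = 0x8031
clock 2: out=1, reg = 0xC018
clock 3: out=0, reg = 0x600C
clock 4: out=0, reg = 0x3006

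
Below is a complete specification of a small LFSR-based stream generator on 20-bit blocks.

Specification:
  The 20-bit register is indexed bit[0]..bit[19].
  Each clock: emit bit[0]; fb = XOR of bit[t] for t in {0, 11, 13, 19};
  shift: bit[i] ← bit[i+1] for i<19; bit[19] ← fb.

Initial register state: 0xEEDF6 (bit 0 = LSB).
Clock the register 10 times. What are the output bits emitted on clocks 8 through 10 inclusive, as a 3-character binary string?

reg_0 = 0xEEDF6
clock 1: out=0, reg = 0xF76FB
clock 2: out=1, reg = 0xFBB7D
clock 3: out=1, reg = 0x7DDBE
clock 4: out=0, reg = 0xBEEDF
clock 5: out=1, reg = 0x5F76F
clock 6: out=1, reg = 0x2FBB7
clock 7: out=1, reg = 0x97DDB
clock 8: out=1, reg = 0x4BEED
clock 9: out=1, reg = 0xA5F76
clock 10: out=0, reg = 0x52FBB

110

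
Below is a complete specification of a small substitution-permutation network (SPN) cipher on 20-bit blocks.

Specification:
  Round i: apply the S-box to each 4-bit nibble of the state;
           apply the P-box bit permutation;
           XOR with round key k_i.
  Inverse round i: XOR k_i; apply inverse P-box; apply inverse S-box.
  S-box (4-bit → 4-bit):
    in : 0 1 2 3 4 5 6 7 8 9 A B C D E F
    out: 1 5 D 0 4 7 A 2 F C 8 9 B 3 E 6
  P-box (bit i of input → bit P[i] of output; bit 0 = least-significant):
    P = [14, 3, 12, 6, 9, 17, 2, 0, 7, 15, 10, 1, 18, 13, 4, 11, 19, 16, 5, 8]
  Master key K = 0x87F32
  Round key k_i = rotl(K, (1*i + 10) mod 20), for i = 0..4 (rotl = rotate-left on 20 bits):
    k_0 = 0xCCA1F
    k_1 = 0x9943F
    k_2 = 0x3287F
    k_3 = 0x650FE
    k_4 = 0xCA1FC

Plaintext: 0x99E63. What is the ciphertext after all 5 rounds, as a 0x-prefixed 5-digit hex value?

0xC61B1

s_0 = plaintext = 0x99E63
s_1 = Round(s_0, k_0) = 0xE472C
s_2 = Round(s_1, k_1) = 0x85742
s_3 = Round(s_2, k_2) = 0xED90B
s_4 = Round(s_3, k_3) = 0x3379C
s_5 = Round(s_4, k_4) = 0xC61B1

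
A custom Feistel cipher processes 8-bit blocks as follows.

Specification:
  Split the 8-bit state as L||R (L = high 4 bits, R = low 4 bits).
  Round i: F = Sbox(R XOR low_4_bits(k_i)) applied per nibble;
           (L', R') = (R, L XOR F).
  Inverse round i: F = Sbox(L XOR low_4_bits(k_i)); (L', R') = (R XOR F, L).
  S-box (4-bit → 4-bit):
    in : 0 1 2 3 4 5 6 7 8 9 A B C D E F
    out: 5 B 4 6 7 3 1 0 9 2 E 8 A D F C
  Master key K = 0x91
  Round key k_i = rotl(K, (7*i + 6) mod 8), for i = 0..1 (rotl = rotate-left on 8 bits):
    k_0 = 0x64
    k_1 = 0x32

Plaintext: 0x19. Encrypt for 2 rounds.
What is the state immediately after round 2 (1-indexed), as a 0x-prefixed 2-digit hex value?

s_0 = plaintext = 0x19
s_1 = Round(s_0, k_0) = 0x9C
s_2 = Round(s_1, k_1) = 0xC6

0xC6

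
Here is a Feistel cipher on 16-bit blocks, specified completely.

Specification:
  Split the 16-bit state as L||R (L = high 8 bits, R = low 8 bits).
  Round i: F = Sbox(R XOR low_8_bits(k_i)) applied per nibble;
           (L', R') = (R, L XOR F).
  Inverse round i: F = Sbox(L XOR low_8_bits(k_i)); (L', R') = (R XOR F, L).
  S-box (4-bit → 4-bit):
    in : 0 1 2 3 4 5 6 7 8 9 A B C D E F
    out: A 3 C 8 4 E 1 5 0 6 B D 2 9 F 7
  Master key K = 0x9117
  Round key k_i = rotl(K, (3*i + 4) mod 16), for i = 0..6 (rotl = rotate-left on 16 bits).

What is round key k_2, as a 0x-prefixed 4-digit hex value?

0x5E44

K = 0x9117
k_0 = rotl(K, (3*0+4) mod 16) = rotl(K, 4) = 0x1179
k_1 = rotl(K, (3*1+4) mod 16) = rotl(K, 7) = 0x8BC8
k_2 = rotl(K, (3*2+4) mod 16) = rotl(K, 10) = 0x5E44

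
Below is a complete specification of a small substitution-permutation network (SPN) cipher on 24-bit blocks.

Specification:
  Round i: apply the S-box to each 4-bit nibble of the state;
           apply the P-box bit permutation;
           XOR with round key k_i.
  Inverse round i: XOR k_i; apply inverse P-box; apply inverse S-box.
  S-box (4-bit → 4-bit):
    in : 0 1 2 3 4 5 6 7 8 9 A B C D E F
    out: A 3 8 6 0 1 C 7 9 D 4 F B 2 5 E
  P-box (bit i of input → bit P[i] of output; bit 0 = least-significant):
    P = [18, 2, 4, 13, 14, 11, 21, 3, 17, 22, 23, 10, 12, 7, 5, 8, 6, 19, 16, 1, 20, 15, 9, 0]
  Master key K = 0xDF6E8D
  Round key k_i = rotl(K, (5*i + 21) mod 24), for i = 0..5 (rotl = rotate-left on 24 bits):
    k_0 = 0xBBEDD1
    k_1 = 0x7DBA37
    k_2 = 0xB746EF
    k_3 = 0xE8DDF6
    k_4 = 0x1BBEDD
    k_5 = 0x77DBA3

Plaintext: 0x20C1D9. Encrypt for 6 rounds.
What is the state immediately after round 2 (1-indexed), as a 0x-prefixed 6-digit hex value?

0x7D18F6

s_0 = plaintext = 0x20C1D9
s_1 = Round(s_0, k_0) = 0xF5D442
s_2 = Round(s_1, k_1) = 0x7D18F6
s_3 = Round(s_2, k_2) = 0x8DF877
s_4 = Round(s_3, k_3) = 0xD69043
s_5 = Round(s_4, k_4) = 0x5A2BEB
s_6 = Round(s_5, k_5) = 0x80BEB7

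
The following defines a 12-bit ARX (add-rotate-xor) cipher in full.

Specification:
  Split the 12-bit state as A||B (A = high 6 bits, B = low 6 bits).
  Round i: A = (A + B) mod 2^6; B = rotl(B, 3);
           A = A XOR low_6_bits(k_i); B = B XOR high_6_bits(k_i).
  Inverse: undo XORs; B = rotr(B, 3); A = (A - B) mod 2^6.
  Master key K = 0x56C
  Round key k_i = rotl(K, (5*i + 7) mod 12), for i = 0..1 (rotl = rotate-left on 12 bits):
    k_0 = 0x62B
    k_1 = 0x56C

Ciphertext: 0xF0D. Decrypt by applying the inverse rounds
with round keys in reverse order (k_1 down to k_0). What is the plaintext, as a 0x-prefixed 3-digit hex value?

s_0 = ciphertext = 0xF0D
s_1 = InvRound(s_0, k_1) = 0x343
s_2 = InvRound(s_1, k_0) = 0x2DB

0x2DB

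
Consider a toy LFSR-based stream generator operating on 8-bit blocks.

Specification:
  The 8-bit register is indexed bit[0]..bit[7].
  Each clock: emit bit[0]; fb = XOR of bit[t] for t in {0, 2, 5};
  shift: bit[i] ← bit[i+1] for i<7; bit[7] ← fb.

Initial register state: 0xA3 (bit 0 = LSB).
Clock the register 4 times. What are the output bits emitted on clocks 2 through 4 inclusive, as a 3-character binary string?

reg_0 = 0xA3
clock 1: out=1, reg = 0x51
clock 2: out=1, reg = 0xA8
clock 3: out=0, reg = 0xD4
clock 4: out=0, reg = 0xEA

100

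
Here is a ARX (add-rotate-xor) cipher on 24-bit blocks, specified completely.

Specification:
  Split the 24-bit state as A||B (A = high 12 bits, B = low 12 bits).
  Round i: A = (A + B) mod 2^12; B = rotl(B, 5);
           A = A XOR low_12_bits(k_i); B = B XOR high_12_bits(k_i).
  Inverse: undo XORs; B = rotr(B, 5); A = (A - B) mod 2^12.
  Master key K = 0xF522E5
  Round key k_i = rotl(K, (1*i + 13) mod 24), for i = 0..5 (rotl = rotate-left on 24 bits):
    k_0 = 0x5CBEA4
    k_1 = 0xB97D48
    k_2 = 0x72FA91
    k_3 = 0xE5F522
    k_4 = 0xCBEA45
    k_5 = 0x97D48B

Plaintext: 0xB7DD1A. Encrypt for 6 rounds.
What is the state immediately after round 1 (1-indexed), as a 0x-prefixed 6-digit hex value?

0x633691

s_0 = plaintext = 0xB7DD1A
s_1 = Round(s_0, k_0) = 0x633691
s_2 = Round(s_1, k_1) = 0x18C9BA
s_3 = Round(s_2, k_2) = 0x1D707C
s_4 = Round(s_3, k_3) = 0x7711DF
s_5 = Round(s_4, k_4) = 0x31575D
s_6 = Round(s_5, k_5) = 0xEF92D3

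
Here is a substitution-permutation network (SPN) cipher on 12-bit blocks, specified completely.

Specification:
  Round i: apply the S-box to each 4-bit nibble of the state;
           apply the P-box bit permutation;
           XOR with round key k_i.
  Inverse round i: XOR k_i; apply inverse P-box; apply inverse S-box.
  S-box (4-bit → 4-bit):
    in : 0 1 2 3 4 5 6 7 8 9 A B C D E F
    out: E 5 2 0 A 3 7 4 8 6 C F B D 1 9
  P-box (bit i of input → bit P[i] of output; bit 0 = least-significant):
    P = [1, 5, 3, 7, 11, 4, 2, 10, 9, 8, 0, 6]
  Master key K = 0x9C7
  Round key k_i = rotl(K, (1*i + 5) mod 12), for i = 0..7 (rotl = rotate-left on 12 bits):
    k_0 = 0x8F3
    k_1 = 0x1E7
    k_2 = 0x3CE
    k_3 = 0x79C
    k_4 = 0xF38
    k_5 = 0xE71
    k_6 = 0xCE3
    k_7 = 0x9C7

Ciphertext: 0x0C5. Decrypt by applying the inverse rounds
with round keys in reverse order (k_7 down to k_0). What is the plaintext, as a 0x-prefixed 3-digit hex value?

0x0E6

s_0 = ciphertext = 0x0C5
s_1 = InvRound(s_0, k_7) = 0x2EE
s_2 = InvRound(s_1, k_6) = 0x1D7
s_3 = InvRound(s_2, k_5) = 0x5DC
s_4 = InvRound(s_3, k_4) = 0xF14
s_5 = InvRound(s_4, k_3) = 0x3EA
s_6 = InvRound(s_5, k_2) = 0x372
s_7 = InvRound(s_6, k_1) = 0x198
s_8 = InvRound(s_7, k_0) = 0x0E6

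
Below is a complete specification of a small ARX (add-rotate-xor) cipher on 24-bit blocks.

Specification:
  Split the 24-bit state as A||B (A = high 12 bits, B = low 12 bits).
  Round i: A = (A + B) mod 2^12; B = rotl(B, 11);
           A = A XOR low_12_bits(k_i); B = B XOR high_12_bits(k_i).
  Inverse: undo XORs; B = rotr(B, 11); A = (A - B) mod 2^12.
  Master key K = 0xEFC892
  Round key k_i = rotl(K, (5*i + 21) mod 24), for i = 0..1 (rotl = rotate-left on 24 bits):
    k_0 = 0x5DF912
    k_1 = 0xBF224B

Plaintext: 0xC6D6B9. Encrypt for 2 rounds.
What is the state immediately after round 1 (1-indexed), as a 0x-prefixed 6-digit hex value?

s_0 = plaintext = 0xC6D6B9
s_1 = Round(s_0, k_0) = 0xA34E83
s_2 = Round(s_1, k_1) = 0xAFC4B3

0xA34E83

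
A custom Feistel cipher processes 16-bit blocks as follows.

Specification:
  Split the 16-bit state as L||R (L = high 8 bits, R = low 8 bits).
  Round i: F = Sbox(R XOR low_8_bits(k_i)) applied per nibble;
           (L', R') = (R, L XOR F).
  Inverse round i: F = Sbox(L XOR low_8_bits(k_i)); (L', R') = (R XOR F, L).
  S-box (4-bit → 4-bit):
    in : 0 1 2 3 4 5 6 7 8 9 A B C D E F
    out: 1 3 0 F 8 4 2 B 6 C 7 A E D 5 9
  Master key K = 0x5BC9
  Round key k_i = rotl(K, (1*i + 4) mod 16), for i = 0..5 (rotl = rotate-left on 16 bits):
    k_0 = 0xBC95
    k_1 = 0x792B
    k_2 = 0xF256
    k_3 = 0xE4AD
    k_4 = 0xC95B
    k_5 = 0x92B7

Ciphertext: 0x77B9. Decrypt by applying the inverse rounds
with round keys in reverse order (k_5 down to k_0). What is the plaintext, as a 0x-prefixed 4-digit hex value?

s_0 = ciphertext = 0x77B9
s_1 = InvRound(s_0, k_5) = 0x5877
s_2 = InvRound(s_1, k_4) = 0x6858
s_3 = InvRound(s_2, k_3) = 0xBC68
s_4 = InvRound(s_3, k_2) = 0x3FBC
s_5 = InvRound(s_4, k_1) = 0x843F
s_6 = InvRound(s_5, k_0) = 0x0C84

0x0C84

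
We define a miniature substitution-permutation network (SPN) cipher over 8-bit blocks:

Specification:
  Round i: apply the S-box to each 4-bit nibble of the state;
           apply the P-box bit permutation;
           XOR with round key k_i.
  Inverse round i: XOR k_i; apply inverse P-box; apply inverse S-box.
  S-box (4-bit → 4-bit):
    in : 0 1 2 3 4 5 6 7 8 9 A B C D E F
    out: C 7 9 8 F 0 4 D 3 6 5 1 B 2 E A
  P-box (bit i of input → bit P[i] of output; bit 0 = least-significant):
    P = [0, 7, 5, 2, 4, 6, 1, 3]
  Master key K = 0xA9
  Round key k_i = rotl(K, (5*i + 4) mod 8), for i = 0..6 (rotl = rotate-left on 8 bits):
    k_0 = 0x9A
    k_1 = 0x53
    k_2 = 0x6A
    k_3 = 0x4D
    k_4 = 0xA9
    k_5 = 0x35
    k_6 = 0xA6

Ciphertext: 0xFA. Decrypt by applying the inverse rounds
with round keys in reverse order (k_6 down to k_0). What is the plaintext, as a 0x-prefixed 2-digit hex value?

s_0 = ciphertext = 0xFA
s_1 = InvRound(s_0, k_6) = 0xC3
s_2 = InvRound(s_1, k_5) = 0x1E
s_3 = InvRound(s_2, k_4) = 0xA4
s_4 = InvRound(s_3, k_3) = 0xF1
s_5 = InvRound(s_4, k_2) = 0x78
s_6 = InvRound(s_5, k_1) = 0x0A
s_7 = InvRound(s_6, k_0) = 0xBD

0xBD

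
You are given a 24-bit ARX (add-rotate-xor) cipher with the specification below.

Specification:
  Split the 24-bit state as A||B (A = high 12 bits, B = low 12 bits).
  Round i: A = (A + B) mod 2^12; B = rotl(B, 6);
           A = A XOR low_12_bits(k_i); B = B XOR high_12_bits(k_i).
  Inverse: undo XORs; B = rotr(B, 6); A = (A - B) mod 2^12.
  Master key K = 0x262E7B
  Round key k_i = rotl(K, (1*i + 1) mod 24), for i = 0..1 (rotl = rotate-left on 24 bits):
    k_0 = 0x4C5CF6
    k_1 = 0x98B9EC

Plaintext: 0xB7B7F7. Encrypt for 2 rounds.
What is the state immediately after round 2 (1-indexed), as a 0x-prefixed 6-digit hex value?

s_0 = plaintext = 0xB7B7F7
s_1 = Round(s_0, k_0) = 0xF8491A
s_2 = Round(s_1, k_1) = 0x172F2F

0x172F2F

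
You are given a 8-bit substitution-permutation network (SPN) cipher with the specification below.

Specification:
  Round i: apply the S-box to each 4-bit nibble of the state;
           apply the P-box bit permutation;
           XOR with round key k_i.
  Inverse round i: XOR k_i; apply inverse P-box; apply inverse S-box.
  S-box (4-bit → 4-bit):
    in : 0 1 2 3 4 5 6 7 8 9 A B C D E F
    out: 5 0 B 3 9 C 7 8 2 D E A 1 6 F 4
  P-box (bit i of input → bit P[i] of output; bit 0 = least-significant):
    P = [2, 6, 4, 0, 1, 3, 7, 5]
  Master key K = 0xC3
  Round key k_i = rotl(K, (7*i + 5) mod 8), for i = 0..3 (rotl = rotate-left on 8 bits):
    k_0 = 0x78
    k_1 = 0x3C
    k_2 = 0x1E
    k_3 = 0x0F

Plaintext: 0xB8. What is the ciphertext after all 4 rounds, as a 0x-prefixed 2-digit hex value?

s_0 = plaintext = 0xB8
s_1 = Round(s_0, k_0) = 0x10
s_2 = Round(s_1, k_1) = 0x28
s_3 = Round(s_2, k_2) = 0x74
s_4 = Round(s_3, k_3) = 0x2A

0x2A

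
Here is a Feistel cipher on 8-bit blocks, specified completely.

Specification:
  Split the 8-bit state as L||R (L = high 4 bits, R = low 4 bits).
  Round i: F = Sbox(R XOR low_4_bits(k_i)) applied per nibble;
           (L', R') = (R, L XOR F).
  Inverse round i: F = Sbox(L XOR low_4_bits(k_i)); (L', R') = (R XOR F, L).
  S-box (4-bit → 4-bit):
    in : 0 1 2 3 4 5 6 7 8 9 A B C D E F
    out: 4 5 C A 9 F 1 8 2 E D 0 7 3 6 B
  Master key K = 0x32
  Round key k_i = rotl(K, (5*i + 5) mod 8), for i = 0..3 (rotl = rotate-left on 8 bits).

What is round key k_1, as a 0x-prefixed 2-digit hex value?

0xC8

K = 0x32
k_0 = rotl(K, (5*0+5) mod 8) = rotl(K, 5) = 0x46
k_1 = rotl(K, (5*1+5) mod 8) = rotl(K, 2) = 0xC8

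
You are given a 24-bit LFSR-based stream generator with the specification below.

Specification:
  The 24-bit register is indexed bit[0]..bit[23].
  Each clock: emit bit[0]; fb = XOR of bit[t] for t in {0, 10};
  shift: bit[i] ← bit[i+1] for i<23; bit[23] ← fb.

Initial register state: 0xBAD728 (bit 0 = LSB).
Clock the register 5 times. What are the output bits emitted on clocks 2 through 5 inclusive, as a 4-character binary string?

0010

reg_0 = 0xBAD728
clock 1: out=0, reg = 0xDD6B94
clock 2: out=0, reg = 0x6EB5CA
clock 3: out=0, reg = 0xB75AE5
clock 4: out=1, reg = 0xDBAD72
clock 5: out=0, reg = 0xEDD6B9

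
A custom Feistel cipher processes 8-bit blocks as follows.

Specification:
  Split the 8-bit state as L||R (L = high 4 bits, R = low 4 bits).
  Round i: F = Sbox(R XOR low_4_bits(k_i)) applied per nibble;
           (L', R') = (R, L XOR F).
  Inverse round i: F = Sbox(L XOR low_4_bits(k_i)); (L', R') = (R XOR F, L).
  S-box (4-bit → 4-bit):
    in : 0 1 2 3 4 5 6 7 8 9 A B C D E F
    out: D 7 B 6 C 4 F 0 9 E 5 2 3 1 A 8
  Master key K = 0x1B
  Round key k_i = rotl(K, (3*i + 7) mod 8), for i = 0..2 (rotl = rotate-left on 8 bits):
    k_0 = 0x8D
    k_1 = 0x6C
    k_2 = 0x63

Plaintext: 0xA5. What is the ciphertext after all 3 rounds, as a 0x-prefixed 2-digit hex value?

s_0 = plaintext = 0xA5
s_1 = Round(s_0, k_0) = 0x53
s_2 = Round(s_1, k_1) = 0x3D
s_3 = Round(s_2, k_2) = 0xD9

0xD9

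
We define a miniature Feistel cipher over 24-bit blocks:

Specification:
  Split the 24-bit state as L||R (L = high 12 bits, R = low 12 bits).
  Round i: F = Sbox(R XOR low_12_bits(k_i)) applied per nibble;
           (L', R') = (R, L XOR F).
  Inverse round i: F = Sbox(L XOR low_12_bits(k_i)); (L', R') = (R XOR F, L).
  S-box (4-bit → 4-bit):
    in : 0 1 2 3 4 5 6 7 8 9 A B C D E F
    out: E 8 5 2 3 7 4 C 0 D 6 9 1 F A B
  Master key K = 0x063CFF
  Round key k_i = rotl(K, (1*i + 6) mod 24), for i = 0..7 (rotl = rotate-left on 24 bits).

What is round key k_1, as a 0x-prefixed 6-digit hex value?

0x1E7F83

K = 0x063CFF
k_0 = rotl(K, (1*0+6) mod 24) = rotl(K, 6) = 0x8F3FC1
k_1 = rotl(K, (1*1+6) mod 24) = rotl(K, 7) = 0x1E7F83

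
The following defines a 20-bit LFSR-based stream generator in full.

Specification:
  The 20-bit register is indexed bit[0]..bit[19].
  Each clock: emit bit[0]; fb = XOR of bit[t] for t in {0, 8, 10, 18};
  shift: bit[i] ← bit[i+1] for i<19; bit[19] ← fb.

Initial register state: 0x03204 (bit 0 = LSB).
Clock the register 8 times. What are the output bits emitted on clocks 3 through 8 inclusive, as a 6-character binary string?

100000

reg_0 = 0x03204
clock 1: out=0, reg = 0x01902
clock 2: out=0, reg = 0x80C81
clock 3: out=1, reg = 0x40640
clock 4: out=0, reg = 0x20320
clock 5: out=0, reg = 0x90190
clock 6: out=0, reg = 0xC80C8
clock 7: out=0, reg = 0xE4064
clock 8: out=0, reg = 0xF2032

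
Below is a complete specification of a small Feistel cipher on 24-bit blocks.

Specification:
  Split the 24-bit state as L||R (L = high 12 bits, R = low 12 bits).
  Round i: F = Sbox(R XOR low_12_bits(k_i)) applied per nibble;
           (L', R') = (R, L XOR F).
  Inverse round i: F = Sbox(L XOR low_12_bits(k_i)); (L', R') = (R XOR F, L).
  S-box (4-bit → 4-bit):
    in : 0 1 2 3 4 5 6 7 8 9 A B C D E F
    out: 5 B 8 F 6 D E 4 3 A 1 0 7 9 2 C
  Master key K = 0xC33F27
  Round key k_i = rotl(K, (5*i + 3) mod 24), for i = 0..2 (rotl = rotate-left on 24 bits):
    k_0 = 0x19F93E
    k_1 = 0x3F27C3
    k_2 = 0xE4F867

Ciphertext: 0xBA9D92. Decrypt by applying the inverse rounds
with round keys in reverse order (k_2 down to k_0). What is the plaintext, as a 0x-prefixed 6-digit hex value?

s_0 = ciphertext = 0xBA9D92
s_1 = InvRound(s_0, k_2) = 0x2E0BA9
s_2 = InvRound(s_1, k_1) = 0x6262E0
s_3 = InvRound(s_2, k_0) = 0xE53626

0xE53626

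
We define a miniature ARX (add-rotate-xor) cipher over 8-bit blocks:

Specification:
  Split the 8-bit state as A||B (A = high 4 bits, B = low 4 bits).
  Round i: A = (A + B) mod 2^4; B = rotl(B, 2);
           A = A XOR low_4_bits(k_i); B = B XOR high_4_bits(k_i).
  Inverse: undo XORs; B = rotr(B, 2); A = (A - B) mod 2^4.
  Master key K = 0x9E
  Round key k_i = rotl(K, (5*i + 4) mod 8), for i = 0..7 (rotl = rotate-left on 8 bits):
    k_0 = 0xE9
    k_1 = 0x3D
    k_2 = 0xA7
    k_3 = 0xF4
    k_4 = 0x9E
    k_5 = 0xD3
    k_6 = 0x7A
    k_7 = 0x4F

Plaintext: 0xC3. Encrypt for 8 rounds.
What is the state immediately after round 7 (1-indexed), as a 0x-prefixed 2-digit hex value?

s_0 = plaintext = 0xC3
s_1 = Round(s_0, k_0) = 0x62
s_2 = Round(s_1, k_1) = 0x5B
s_3 = Round(s_2, k_2) = 0x74
s_4 = Round(s_3, k_3) = 0xFE
s_5 = Round(s_4, k_4) = 0x32
s_6 = Round(s_5, k_5) = 0x65
s_7 = Round(s_6, k_6) = 0x12
s_8 = Round(s_7, k_7) = 0xCC

0x12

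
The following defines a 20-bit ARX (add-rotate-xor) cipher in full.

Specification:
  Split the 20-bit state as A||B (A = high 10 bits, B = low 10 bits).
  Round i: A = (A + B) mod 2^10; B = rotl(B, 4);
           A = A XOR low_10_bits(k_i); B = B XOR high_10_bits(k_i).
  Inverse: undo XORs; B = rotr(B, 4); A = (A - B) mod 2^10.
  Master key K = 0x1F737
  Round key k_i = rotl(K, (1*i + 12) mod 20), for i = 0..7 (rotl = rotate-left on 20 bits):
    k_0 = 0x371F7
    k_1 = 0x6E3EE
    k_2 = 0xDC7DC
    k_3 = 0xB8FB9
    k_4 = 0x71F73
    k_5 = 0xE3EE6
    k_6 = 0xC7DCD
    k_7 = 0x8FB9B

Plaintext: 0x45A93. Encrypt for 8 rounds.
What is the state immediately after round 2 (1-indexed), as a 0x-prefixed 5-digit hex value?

s_0 = plaintext = 0x45A93
s_1 = Round(s_0, k_0) = 0x979E6
s_2 = Round(s_1, k_1) = 0xEABDF
s_3 = Round(s_2, k_2) = 0x1568E
s_4 = Round(s_3, k_3) = 0x56A09
s_5 = Round(s_4, k_4) = 0x0415F
s_6 = Round(s_5, k_5) = 0xE267A
s_7 = Round(s_6, k_6) = 0xF38B6
s_8 = Round(s_7, k_7) = 0xC7D5C

0xEABDF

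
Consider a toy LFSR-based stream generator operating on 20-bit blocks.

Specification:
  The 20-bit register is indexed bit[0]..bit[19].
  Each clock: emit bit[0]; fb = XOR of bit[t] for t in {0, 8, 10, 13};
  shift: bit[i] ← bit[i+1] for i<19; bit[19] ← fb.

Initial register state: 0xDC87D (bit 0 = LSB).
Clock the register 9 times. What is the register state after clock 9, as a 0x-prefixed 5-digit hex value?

0x14EE4

reg_0 = 0xDC87D
clock 1: out=1, reg = 0xEE43E
clock 2: out=0, reg = 0x7721F
clock 3: out=1, reg = 0x3B90F
clock 4: out=1, reg = 0x9DC87
clock 5: out=1, reg = 0x4EE43
clock 6: out=1, reg = 0xA7721
clock 7: out=1, reg = 0x53B90
clock 8: out=0, reg = 0x29DC8
clock 9: out=0, reg = 0x14EE4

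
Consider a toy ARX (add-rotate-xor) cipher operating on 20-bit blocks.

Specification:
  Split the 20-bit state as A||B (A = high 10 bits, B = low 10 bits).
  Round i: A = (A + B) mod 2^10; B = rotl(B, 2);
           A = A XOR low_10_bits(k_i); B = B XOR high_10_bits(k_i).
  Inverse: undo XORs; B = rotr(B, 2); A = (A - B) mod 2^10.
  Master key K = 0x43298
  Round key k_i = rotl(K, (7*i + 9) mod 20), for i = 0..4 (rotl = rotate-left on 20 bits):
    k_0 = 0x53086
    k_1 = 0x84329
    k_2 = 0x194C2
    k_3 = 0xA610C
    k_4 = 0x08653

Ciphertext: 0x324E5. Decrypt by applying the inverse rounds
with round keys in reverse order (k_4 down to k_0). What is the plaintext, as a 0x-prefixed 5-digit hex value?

s_0 = ciphertext = 0x324E5
s_1 = InvRound(s_0, k_4) = 0x9A431
s_2 = InvRound(s_1, k_3) = 0x6EDAA
s_3 = InvRound(s_2, k_2) = 0x81B73
s_4 = InvRound(s_3, k_1) = 0x75F58
s_5 = InvRound(s_4, k_0) = 0x33085

0x33085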